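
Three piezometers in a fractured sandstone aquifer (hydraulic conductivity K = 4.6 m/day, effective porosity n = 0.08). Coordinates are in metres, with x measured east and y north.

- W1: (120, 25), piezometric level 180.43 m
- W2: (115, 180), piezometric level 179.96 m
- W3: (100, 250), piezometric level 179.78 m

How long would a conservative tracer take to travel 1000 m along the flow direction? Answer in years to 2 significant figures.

Taking W1 as reference: W2−W1 = (-5, 155, -0.47); W3−W1 = (-20, 225, -0.65).
Determinant of the coordinate differences = (-5)·225 − (-20)·155 = 1975.
∂h/∂x = [(-0.47)·225 − (-0.65)·155] / 1975 = -0.002532
∂h/∂y = [(-5)·(-0.65) − (-20)·(-0.47)] / 1975 = -0.003114
|∇h| = √(-0.002532² + -0.003114²) = 0.004013
Seepage velocity v = K·i/n = 4.6 × 0.004013 / 0.08 = 0.2307 m/day.
t = 1000 / 0.2307 = 4335 days = 11.9 years.

12 years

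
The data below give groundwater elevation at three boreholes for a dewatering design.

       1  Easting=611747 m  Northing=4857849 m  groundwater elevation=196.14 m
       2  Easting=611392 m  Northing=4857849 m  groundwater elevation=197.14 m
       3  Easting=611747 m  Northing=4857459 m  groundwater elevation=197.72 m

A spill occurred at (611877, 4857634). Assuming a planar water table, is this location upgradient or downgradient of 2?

downgradient

∂h/∂x = (197.14 − 196.14) / (611392 − 611747) = -0.002817
∂h/∂y = (197.72 − 196.14) / (4857459 − 4857849) = -0.004051
Head at (611877, 4857634) = 196.14 + (-0.002817)·(130) + (-0.004051)·(-215) = 196.64 m.
That is lower than the 197.14 m at 2, so the point is downgradient.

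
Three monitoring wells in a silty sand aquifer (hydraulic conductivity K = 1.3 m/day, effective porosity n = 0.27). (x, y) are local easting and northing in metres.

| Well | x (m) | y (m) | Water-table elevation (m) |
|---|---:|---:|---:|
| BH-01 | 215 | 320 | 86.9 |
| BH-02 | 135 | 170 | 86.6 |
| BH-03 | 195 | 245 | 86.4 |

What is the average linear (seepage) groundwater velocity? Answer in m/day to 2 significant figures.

Differences from BH-01: to BH-02 (Δx, Δy, Δh) = (-80, -150, -0.3); to BH-03 = (-20, -75, -0.5).
Solve a·Δx + b·Δy = Δh: det = (-80)·(-75) − (-20)·(-150) = 3000.
∂h/∂x = [(-0.3)·(-75) − (-0.5)·(-150)] / 3000 = -0.01750
∂h/∂y = [(-80)·(-0.5) − (-20)·(-0.3)] / 3000 = +0.01133
|∇h| = √(-0.01750² + 0.01133²) = 0.02085
Seepage velocity v = K·i/n = 1.3 × 0.02085 / 0.27 = 0.1004 m/day.

0.10 m/day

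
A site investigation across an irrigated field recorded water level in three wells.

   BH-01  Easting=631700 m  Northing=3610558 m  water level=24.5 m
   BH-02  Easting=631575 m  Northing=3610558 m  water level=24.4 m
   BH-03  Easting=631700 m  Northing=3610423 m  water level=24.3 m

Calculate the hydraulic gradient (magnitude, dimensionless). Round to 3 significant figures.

∂h/∂x = (24.4 − 24.5) / (631575 − 631700) = +0.0008000
∂h/∂y = (24.3 − 24.5) / (3610423 − 3610558) = +0.001481
|∇h| = √(0.0008000² + 0.001481²) = 0.001683

0.00168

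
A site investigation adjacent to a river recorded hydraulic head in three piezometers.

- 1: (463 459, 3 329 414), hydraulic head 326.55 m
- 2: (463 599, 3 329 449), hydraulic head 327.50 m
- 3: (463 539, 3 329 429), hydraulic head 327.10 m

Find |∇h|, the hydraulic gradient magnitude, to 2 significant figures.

Three-point gradient (reference 1): Δ to 2 = (140, 35, +0.95), Δ to 3 = (80, 15, +0.55).
∂h/∂x = +0.007143, ∂h/∂y = -0.001429 (det = -700).
|∇h| = √(0.007143² + -0.001429²) = 0.007285

0.0073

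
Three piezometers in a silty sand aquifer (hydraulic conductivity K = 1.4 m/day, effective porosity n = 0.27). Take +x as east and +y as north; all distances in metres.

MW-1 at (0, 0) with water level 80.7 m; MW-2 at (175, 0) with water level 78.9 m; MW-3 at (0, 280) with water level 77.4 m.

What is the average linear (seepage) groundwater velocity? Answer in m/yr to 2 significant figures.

∂h/∂x = (78.9 − 80.7) / (175 − 0) = -0.01029
∂h/∂y = (77.4 − 80.7) / (280 − 0) = -0.01179
|∇h| = √(-0.01029² + -0.01179²) = 0.01565
Seepage velocity v = K·i/n = 1.4 × 0.01565 / 0.27 = 0.08115 m/day = 29.64 m/yr.

30 m/yr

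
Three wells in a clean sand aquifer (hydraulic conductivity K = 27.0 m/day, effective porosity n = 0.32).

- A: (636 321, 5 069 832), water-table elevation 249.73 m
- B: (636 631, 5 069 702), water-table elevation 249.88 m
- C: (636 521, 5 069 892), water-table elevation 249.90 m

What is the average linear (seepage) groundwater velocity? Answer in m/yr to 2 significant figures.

Taking A as reference: B−A = (310, -130, +0.15); C−A = (200, 60, +0.17).
Determinant of the coordinate differences = 310·60 − 200·(-130) = 44600.
∂h/∂x = [(+0.15)·60 − (+0.17)·(-130)] / 44600 = +0.0006973
∂h/∂y = [310·(+0.17) − 200·(+0.15)] / 44600 = +0.0005090
|∇h| = √(0.0006973² + 0.0005090²) = 0.0008633
Seepage velocity v = K·i/n = 27.0 × 0.0008633 / 0.32 = 0.07284 m/day = 26.6 m/yr.

27 m/yr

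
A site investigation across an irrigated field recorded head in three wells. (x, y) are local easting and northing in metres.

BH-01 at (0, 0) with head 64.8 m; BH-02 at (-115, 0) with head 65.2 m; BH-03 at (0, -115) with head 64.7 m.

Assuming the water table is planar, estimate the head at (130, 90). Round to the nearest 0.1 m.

∂h/∂x = (65.2 − 64.8) / (-115 − 0) = -0.003478
∂h/∂y = (64.7 − 64.8) / (-115 − 0) = +0.0008696
h(130, 90) = 64.8 + (-0.003478)·(130) + (+0.0008696)·(90) = 64.8 -0.452 +0.078 = 64.426 m.

64.4 m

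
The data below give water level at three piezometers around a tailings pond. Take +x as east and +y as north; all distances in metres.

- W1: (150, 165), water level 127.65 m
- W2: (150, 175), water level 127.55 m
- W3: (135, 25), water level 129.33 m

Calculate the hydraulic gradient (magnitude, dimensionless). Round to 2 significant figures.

0.021

With h = a·x + b·y + c and W1 as origin, the differences give:
  0·a + 10·b = -0.10
  (-15)·a + (-140)·b = +1.68
Eliminate b (×(-140) and ×10, subtract): 150·a = -2.800 → a = ∂h/∂x = -0.01867
Back-substitute: b = ∂h/∂y = -0.01000.
|∇h| = √(-0.01867² + -0.01000²) = 0.02118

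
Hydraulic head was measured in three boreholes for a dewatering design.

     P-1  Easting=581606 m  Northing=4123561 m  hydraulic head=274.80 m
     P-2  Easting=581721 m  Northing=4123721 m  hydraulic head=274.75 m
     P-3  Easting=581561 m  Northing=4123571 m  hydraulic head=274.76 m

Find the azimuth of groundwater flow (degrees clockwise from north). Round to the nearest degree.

Taking P-1 as reference: P-2−P-1 = (115, 160, -0.05); P-3−P-1 = (-45, 10, -0.04).
Determinant of the coordinate differences = 115·10 − (-45)·160 = 8350.
∂h/∂x = [(-0.05)·10 − (-0.04)·160] / 8350 = +0.0007066
∂h/∂y = [115·(-0.04) − (-45)·(-0.05)] / 8350 = -0.0008204
Flow direction (−∇h) has components (-0.0007066 E, +0.0008204 N).
Azimuth = atan2(E, N) = atan2(-0.0007066, +0.0008204) = 319.3° ≈ 319°.

319°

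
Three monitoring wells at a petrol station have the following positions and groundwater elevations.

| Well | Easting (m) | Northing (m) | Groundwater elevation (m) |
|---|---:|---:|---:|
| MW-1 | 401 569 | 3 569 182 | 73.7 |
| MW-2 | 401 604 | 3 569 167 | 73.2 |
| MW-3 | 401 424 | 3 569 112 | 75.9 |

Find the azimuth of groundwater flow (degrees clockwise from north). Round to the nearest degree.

086°

With h = a·x + b·y + c and MW-1 as origin, the differences give:
  35·a + (-15)·b = -0.5
  (-145)·a + (-70)·b = +2.2
Eliminate b (×(-70) and ×(-15), subtract): -4625·a = 68.00 → a = ∂h/∂x = -0.01470
Back-substitute: b = ∂h/∂y = -0.0009730.
Flow direction (−∇h) has components (+0.01470 E, +0.0009730 N).
Azimuth = atan2(E, N) = atan2(+0.01470, +0.0009730) = 86.2° ≈ 086°.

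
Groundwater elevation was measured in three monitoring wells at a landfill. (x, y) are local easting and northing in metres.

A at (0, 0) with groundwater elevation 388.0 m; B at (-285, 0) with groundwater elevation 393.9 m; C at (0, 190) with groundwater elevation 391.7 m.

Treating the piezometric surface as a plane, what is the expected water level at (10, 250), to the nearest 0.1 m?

392.7 m

∂h/∂x = (393.9 − 388.0) / (-285 − 0) = -0.02070
∂h/∂y = (391.7 − 388.0) / (190 − 0) = +0.01947
h(10, 250) = 388.0 + (-0.02070)·(10) + (+0.01947)·(250) = 388.0 -0.207 +4.868 = 392.661 m.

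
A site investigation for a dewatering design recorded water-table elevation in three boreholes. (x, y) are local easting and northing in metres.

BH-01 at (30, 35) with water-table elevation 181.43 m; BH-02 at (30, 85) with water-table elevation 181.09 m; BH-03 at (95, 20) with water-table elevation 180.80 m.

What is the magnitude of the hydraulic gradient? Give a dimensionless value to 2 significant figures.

0.013

Taking BH-01 as reference: BH-02−BH-01 = (0, 50, -0.34); BH-03−BH-01 = (65, -15, -0.63).
Solve a·Δx + b·Δy = Δh: det = 0·(-15) − 65·50 = -3250.
∂h/∂x = [(-0.34)·(-15) − (-0.63)·50] / -3250 = -0.01126
∂h/∂y = [0·(-0.63) − 65·(-0.34)] / -3250 = -0.006800
|∇h| = √(-0.01126² + -0.006800²) = 0.01315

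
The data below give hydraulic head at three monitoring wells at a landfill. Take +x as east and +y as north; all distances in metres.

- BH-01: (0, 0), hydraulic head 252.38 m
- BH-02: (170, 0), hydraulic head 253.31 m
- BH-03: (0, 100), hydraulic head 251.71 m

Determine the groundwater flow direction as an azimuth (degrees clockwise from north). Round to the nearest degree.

321°

∂h/∂x = (253.31 − 252.38) / (170 − 0) = +0.005471
∂h/∂y = (251.71 − 252.38) / (100 − 0) = -0.006700
Flow direction (−∇h) has components (-0.005471 E, +0.006700 N).
Azimuth = atan2(E, N) = atan2(-0.005471, +0.006700) = 320.8° ≈ 321°.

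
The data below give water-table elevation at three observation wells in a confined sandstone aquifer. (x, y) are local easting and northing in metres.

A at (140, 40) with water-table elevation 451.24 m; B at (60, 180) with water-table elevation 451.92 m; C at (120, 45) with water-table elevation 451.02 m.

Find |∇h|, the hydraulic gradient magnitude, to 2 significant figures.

With h = a·x + b·y + c and A as origin, the differences give:
  (-80)·a + 140·b = +0.68
  (-20)·a + 5·b = -0.22
Eliminate b (×5 and ×140, subtract): 2400·a = 34.200 → a = ∂h/∂x = +0.01425
Back-substitute: b = ∂h/∂y = +0.01300.
|∇h| = √(0.01425² + 0.01300²) = 0.01929

0.019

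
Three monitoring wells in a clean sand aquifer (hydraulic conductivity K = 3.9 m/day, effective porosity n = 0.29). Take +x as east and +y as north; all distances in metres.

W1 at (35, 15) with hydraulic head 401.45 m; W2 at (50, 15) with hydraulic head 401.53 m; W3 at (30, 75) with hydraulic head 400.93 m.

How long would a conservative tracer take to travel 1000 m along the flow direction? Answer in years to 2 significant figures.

Differences from W1: to W2 (Δx, Δy, Δh) = (15, 0, +0.08); to W3 = (-5, 60, -0.52).
Solve a·Δx + b·Δy = Δh: det = 15·60 − (-5)·0 = 900.
∂h/∂x = [(+0.08)·60 − (-0.52)·0] / 900 = +0.005333
∂h/∂y = [15·(-0.52) − (-5)·(+0.08)] / 900 = -0.008222
|∇h| = √(0.005333² + -0.008222²) = 0.0098
Seepage velocity v = K·i/n = 3.9 × 0.0098 / 0.29 = 0.1318 m/day.
t = 1000 / 0.1318 = 7587 days = 20.8 years.

21 years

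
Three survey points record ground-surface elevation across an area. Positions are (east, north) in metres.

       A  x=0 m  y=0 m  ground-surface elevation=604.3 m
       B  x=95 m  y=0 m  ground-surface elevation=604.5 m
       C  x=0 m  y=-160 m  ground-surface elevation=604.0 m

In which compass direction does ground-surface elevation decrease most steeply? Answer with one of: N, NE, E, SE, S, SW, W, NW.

SW

∂z/∂x = (604.5 − 604.3) / (95 − 0) = +0.002105
∂z/∂y = (604.0 − 604.3) / (-160 − 0) = +0.001875
Steepest decrease is along −∇f = (-0.002105 E, -0.001875 N) → southwest.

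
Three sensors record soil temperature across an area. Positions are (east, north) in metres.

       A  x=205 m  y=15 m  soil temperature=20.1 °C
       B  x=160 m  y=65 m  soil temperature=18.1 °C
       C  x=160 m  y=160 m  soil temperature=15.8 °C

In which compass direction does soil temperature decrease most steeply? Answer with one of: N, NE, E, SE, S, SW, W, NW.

Taking A as reference: B−A = (-45, 50, -2.0); C−A = (-45, 145, -4.3).
Determinant of the coordinate differences = (-45)·145 − (-45)·50 = -4275.
∂T/∂x = [(-2.0)·145 − (-4.3)·50] / -4275 = +0.01754
∂T/∂y = [(-45)·(-4.3) − (-45)·(-2.0)] / -4275 = -0.02421
Steepest decrease is along −∇f = (-0.01754 E, +0.02421 N) → northwest.

NW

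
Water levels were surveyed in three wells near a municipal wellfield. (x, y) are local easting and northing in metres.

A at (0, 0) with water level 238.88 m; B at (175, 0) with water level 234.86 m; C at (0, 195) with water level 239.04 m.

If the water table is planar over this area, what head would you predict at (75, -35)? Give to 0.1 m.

∂h/∂x = (234.86 − 238.88) / (175 − 0) = -0.02297
∂h/∂y = (239.04 − 238.88) / (195 − 0) = +0.0008205
h(75, -35) = 238.88 + (-0.02297)·(75) + (+0.0008205)·(-35) = 238.88 -1.723 -0.029 = 237.128 m.

237.1 m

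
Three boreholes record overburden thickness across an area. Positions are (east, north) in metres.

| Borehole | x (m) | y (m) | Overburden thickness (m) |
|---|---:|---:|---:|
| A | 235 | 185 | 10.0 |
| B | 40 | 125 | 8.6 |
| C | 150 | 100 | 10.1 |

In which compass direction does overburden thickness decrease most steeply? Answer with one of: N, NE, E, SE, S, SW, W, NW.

Taking A as reference: B−A = (-195, -60, -1.4); C−A = (-85, -85, +0.1).
Solve a·Δx + b·Δy = Δd: det = (-195)·(-85) − (-85)·(-60) = 11475.
∂d/∂x = [(-1.4)·(-85) − (+0.1)·(-60)] / 11475 = +0.01089
∂d/∂y = [(-195)·(+0.1) − (-85)·(-1.4)] / 11475 = -0.01207
Steepest decrease is along −∇f = (-0.01089 E, +0.01207 N) → northwest.

NW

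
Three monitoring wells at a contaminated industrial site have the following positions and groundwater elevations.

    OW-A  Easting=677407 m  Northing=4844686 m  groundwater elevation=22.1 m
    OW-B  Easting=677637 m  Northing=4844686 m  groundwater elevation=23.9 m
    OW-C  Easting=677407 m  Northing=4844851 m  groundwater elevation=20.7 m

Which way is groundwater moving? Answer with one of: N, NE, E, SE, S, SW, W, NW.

∂h/∂x = (23.9 − 22.1) / (677637 − 677407) = +0.007826
∂h/∂y = (20.7 − 22.1) / (4844851 − 4844686) = -0.008485
Flow = −∇h = (-0.007826 east, +0.008485 north), which points northwest.

NW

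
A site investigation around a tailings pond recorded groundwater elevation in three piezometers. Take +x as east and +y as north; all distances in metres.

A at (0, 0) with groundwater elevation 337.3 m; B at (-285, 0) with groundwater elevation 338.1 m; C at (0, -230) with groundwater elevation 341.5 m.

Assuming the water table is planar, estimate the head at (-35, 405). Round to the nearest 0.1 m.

330.0 m

∂h/∂x = (338.1 − 337.3) / (-285 − 0) = -0.002807
∂h/∂y = (341.5 − 337.3) / (-230 − 0) = -0.01826
h(-35, 405) = 337.3 + (-0.002807)·(-35) + (-0.01826)·(405) = 337.3 +0.098 -7.396 = 330.003 m.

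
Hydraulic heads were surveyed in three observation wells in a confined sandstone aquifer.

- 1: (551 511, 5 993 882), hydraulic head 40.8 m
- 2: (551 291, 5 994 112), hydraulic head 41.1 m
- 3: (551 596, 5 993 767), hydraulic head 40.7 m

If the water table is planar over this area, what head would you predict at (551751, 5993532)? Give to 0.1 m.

Taking 1 as reference: 2−1 = (-220, 230, +0.3); 3−1 = (85, -115, -0.1).
Determinant of the coordinate differences = (-220)·(-115) − 85·230 = 5750.
∂h/∂x = [(+0.3)·(-115) − (-0.1)·230] / 5750 = -0.002000
∂h/∂y = [(-220)·(-0.1) − 85·(+0.3)] / 5750 = -0.0006087
h(551751, 5993532) = 40.8 + (-0.002000)·(240) + (-0.0006087)·(-350) = 40.8 -0.480 +0.213 = 40.533 m.

40.5 m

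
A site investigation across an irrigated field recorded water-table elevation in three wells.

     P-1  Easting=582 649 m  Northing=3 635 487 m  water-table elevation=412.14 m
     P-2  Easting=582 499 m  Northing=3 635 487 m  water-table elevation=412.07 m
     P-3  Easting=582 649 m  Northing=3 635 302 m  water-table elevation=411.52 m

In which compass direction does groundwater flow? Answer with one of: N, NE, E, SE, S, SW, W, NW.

S

∂h/∂x = (412.07 − 412.14) / (582499 − 582649) = +0.0004667
∂h/∂y = (411.52 − 412.14) / (3635302 − 3635487) = +0.003351
Flow = −∇h = (-0.0004667 east, -0.003351 north), which points south.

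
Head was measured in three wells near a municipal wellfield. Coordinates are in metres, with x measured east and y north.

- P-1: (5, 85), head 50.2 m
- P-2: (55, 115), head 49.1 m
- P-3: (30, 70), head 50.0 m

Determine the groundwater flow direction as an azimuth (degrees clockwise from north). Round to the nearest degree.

052°

Three-point gradient (reference P-1): Δ to P-2 = (50, 30, -1.1), Δ to P-3 = (25, -15, -0.2).
∂h/∂x = -0.01500, ∂h/∂y = -0.01167 (det = -1500).
Flow direction (−∇h) has components (+0.01500 E, +0.01167 N).
Azimuth = atan2(E, N) = atan2(+0.01500, +0.01167) = 52.1° ≈ 052°.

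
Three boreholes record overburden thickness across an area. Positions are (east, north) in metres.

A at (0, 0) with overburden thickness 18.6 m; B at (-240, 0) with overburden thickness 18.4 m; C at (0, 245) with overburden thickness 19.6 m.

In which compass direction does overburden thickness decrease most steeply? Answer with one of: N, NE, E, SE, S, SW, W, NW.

S

∂d/∂x = (18.4 − 18.6) / (-240 − 0) = +0.0008333
∂d/∂y = (19.6 − 18.6) / (245 − 0) = +0.004082
Steepest decrease is along −∇f = (-0.0008333 E, -0.004082 N) → south.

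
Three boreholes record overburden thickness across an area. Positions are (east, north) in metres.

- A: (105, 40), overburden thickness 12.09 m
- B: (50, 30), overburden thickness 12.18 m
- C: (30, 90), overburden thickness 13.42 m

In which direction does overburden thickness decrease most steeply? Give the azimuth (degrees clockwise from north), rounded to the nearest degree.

With d = a·x + b·y + c and A as origin, the differences give:
  (-55)·a + (-10)·b = +0.09
  (-75)·a + 50·b = +1.33
Eliminate b (×50 and ×(-10), subtract): -3500·a = 17.800 → a = ∂d/∂x = -0.005086
Back-substitute: b = ∂d/∂y = +0.01897.
Steepest decrease is along −∇f: components (+0.005086 E, -0.01897 N).
Azimuth = atan2(+0.005086, -0.01897) = 165.0° ≈ 165°.

165°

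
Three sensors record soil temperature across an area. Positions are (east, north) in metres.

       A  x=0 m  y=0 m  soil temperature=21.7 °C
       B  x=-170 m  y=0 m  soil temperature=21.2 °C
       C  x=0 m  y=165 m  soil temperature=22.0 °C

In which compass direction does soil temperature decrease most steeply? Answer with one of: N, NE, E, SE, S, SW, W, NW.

∂T/∂x = (21.2 − 21.7) / (-170 − 0) = +0.002941
∂T/∂y = (22.0 − 21.7) / (165 − 0) = +0.001818
Steepest decrease is along −∇f = (-0.002941 E, -0.001818 N) → southwest.

SW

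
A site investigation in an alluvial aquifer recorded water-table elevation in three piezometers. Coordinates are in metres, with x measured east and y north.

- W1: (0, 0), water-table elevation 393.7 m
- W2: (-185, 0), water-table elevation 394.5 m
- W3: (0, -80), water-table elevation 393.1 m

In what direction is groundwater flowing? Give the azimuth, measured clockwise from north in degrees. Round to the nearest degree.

150°

∂h/∂x = (394.5 − 393.7) / (-185 − 0) = -0.004324
∂h/∂y = (393.1 − 393.7) / (-80 − 0) = +0.007500
Flow direction (−∇h) has components (+0.004324 E, -0.007500 N).
Azimuth = atan2(E, N) = atan2(+0.004324, -0.007500) = 150.0° ≈ 150°.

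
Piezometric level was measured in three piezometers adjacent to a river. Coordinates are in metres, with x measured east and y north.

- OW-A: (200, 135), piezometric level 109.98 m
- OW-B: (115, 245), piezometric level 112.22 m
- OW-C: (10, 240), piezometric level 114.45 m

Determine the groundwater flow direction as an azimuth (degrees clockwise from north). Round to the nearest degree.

100°

Three-point gradient (reference OW-A): Δ to OW-B = (-85, 110, +2.24), Δ to OW-C = (-190, 105, +4.47).
∂h/∂x = -0.02142, ∂h/∂y = +0.003812 (det = 11975).
Flow direction (−∇h) has components (+0.02142 E, -0.003812 N).
Azimuth = atan2(E, N) = atan2(+0.02142, -0.003812) = 100.1° ≈ 100°.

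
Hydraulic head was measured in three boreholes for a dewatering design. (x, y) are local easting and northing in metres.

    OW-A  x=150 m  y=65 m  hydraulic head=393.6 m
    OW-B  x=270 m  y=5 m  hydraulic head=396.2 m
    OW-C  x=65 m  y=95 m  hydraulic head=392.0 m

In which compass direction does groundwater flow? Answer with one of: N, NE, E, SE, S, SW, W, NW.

NW

Taking OW-A as reference: OW-B−OW-A = (120, -60, +2.6); OW-C−OW-A = (-85, 30, -1.6).
Determinant of the coordinate differences = 120·30 − (-85)·(-60) = -1500.
∂h/∂x = [(+2.6)·30 − (-1.6)·(-60)] / -1500 = +0.01200
∂h/∂y = [120·(-1.6) − (-85)·(+2.6)] / -1500 = -0.01933
Flow = −∇h = (-0.01200 east, +0.01933 north), which points northwest.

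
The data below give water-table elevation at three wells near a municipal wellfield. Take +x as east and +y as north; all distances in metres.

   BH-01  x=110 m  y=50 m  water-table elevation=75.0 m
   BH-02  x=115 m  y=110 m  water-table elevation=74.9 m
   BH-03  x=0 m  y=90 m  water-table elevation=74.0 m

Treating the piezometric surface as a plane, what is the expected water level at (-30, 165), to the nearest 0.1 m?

73.6 m

Differences from BH-01: to BH-02 (Δx, Δy, Δh) = (5, 60, -0.1); to BH-03 = (-110, 40, -1.0).
Determinant of the coordinate differences = 5·40 − (-110)·60 = 6800.
∂h/∂x = [(-0.1)·40 − (-1.0)·60] / 6800 = +0.008235
∂h/∂y = [5·(-1.0) − (-110)·(-0.1)] / 6800 = -0.002353
h(-30, 165) = 75.0 + (+0.008235)·(-140) + (-0.002353)·(115) = 75.0 -1.153 -0.271 = 73.576 m.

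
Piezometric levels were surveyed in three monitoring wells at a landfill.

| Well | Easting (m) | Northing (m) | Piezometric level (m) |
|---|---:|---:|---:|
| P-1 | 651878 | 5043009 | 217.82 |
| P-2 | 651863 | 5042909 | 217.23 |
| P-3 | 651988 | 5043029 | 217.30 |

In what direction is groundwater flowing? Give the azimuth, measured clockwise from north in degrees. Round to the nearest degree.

139°

With h = a·x + b·y + c and P-1 as origin, the differences give:
  (-15)·a + (-100)·b = -0.59
  110·a + 20·b = -0.52
Eliminate b (×20 and ×(-100), subtract): 10700·a = -63.800 → a = ∂h/∂x = -0.005963
Back-substitute: b = ∂h/∂y = +0.006794.
Flow direction (−∇h) has components (+0.005963 E, -0.006794 N).
Azimuth = atan2(E, N) = atan2(+0.005963, -0.006794) = 138.7° ≈ 139°.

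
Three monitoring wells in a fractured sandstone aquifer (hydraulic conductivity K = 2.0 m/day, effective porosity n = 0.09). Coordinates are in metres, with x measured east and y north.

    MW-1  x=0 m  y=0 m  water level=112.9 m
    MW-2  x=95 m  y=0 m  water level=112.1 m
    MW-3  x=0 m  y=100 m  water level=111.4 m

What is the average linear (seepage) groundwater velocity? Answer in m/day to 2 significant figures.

∂h/∂x = (112.1 − 112.9) / (95 − 0) = -0.008421
∂h/∂y = (111.4 − 112.9) / (100 − 0) = -0.01500
|∇h| = √(-0.008421² + -0.01500²) = 0.0172
Seepage velocity v = K·i/n = 2.0 × 0.0172 / 0.09 = 0.3822 m/day.

0.38 m/day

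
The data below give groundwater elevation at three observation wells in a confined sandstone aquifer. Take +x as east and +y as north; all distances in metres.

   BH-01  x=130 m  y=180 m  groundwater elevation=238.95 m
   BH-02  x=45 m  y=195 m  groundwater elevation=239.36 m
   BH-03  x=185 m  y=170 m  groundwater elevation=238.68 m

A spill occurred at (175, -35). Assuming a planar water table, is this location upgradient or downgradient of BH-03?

downgradient

Taking BH-01 as reference: BH-02−BH-01 = (-85, 15, +0.41); BH-03−BH-01 = (55, -10, -0.27).
Solve a·Δx + b·Δy = Δh: det = (-85)·(-10) − 55·15 = 25.
∂h/∂x = [(+0.41)·(-10) − (-0.27)·15] / 25 = -0.002000
∂h/∂y = [(-85)·(-0.27) − 55·(+0.41)] / 25 = +0.01600
Head at (175, -35) = 238.95 + (-0.002000)·(45) + (+0.01600)·(-215) = 235.42 m.
That is lower than the 238.68 m at BH-03, so the point is downgradient.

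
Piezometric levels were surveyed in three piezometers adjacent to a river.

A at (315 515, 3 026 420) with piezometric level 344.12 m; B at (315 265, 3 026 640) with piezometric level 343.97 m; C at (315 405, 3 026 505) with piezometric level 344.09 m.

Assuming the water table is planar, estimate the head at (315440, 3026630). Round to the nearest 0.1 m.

343.6 m

Three-point gradient (reference A): Δ to B = (-250, 220, -0.15), Δ to C = (-110, 85, -0.03).
∂h/∂x = -0.002085, ∂h/∂y = -0.003051 (det = 2950).
h(315440, 3026630) = 344.12 + (-0.002085)·(-75) + (-0.003051)·(210) = 344.12 +0.156 -0.641 = 343.636 m.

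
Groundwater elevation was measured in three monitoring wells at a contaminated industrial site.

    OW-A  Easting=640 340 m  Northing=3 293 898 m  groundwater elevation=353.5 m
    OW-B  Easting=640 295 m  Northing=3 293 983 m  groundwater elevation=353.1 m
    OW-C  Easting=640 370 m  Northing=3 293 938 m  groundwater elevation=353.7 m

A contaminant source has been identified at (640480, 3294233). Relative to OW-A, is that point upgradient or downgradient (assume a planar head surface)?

With h = a·x + b·y + c and OW-A as origin, the differences give:
  (-45)·a + 85·b = -0.4
  30·a + 40·b = +0.2
Eliminate b (×40 and ×85, subtract): -4350·a = -33.00 → a = ∂h/∂x = +0.007586
Back-substitute: b = ∂h/∂y = -0.0006897.
Head at (640480, 3294233) = 353.5 + (+0.007586)·(140) + (-0.0006897)·(335) = 354.33 m.
That is higher than the 353.5 m at OW-A, so the point is upgradient.

upgradient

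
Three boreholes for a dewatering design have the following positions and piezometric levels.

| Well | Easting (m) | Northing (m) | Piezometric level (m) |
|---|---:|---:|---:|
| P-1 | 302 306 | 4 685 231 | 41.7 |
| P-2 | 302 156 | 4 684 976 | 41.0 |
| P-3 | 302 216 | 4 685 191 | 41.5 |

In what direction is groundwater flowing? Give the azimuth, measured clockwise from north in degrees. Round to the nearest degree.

Taking P-1 as reference: P-2−P-1 = (-150, -255, -0.7); P-3−P-1 = (-90, -40, -0.2).
Solve a·Δx + b·Δy = Δh: det = (-150)·(-40) − (-90)·(-255) = -16950.
∂h/∂x = [(-0.7)·(-40) − (-0.2)·(-255)] / -16950 = +0.001357
∂h/∂y = [(-150)·(-0.2) − (-90)·(-0.7)] / -16950 = +0.001947
Flow direction (−∇h) has components (-0.001357 E, -0.001947 N).
Azimuth = atan2(E, N) = atan2(-0.001357, -0.001947) = 214.9° ≈ 215°.

215°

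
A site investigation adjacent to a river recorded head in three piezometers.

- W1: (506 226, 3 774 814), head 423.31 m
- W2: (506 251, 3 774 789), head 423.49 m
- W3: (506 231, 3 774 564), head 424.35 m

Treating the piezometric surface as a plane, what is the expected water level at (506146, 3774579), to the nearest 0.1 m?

424.0 m

Three-point gradient (reference W1): Δ to W2 = (25, -25, +0.18), Δ to W3 = (5, -250, +1.04).
∂h/∂x = +0.003102, ∂h/∂y = -0.004098 (det = -6125).
h(506146, 3774579) = 423.31 + (+0.003102)·(-80) + (-0.004098)·(-235) = 423.31 -0.248 +0.963 = 424.025 m.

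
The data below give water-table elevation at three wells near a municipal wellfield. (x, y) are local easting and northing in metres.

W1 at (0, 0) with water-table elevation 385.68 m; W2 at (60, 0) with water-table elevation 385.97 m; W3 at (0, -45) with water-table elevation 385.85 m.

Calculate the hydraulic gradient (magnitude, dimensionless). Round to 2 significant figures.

∂h/∂x = (385.97 − 385.68) / (60 − 0) = +0.004833
∂h/∂y = (385.85 − 385.68) / (-45 − 0) = -0.003778
|∇h| = √(0.004833² + -0.003778²) = 0.006134

0.0061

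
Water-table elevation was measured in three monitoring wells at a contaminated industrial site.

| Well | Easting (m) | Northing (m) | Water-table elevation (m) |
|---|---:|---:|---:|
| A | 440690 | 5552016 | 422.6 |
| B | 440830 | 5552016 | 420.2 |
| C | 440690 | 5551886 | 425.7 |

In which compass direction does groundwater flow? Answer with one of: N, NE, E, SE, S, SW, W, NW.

NE

∂h/∂x = (420.2 − 422.6) / (440830 − 440690) = -0.01714
∂h/∂y = (425.7 − 422.6) / (5551886 − 5552016) = -0.02385
Flow = −∇h = (+0.01714 east, +0.02385 north), which points northeast.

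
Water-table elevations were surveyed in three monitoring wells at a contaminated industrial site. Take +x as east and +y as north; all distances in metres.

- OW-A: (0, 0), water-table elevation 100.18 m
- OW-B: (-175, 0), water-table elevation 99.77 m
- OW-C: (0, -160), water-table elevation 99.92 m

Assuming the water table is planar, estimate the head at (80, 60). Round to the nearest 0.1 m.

100.5 m

∂h/∂x = (99.77 − 100.18) / (-175 − 0) = +0.002343
∂h/∂y = (99.92 − 100.18) / (-160 − 0) = +0.001625
h(80, 60) = 100.18 + (+0.002343)·(80) + (+0.001625)·(60) = 100.18 +0.187 +0.098 = 100.465 m.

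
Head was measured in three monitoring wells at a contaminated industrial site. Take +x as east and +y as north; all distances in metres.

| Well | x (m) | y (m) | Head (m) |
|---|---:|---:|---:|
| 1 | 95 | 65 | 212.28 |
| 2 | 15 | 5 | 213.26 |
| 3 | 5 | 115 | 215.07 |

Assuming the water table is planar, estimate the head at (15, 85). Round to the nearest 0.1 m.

214.4 m

With h = a·x + b·y + c and 1 as origin, the differences give:
  (-80)·a + (-60)·b = +0.98
  (-90)·a + 50·b = +2.79
Eliminate b (×50 and ×(-60), subtract): -9400·a = 216.400 → a = ∂h/∂x = -0.02302
Back-substitute: b = ∂h/∂y = +0.01436.
h(15, 85) = 212.28 + (-0.02302)·(-80) + (+0.01436)·(20) = 212.28 +1.842 +0.287 = 214.409 m.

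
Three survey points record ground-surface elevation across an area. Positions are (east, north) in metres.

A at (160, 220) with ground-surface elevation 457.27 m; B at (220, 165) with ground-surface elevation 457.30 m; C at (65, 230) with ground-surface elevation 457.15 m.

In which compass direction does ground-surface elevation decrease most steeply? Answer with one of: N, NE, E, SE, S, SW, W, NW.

Three-point gradient (reference A): Δ to B = (60, -55, +0.03), Δ to C = (-95, 10, -0.12).
∂z/∂x = +0.001362, ∂z/∂y = +0.0009405 (det = -4625).
Steepest decrease is along −∇f = (-0.001362 E, -0.0009405 N) → southwest.

SW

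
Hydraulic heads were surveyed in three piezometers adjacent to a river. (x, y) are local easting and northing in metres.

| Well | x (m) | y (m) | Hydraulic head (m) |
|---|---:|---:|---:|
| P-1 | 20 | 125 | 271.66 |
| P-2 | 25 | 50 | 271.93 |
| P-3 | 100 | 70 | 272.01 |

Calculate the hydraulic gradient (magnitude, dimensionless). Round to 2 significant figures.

Taking P-1 as reference: P-2−P-1 = (5, -75, +0.27); P-3−P-1 = (80, -55, +0.35).
Determinant of the coordinate differences = 5·(-55) − 80·(-75) = 5725.
∂h/∂x = [(+0.27)·(-55) − (+0.35)·(-75)] / 5725 = +0.001991
∂h/∂y = [5·(+0.35) − 80·(+0.27)] / 5725 = -0.003467
|∇h| = √(0.001991² + -0.003467²) = 0.003998

0.0040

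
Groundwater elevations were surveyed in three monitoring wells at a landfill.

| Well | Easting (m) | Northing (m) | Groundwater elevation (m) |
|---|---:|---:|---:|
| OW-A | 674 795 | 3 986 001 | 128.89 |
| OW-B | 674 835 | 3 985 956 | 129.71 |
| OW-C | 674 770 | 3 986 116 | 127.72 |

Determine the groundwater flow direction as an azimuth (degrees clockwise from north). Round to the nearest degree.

With h = a·x + b·y + c and OW-A as origin, the differences give:
  40·a + (-45)·b = +0.82
  (-25)·a + 115·b = -1.17
Eliminate b (×115 and ×(-45), subtract): 3475·a = 41.650 → a = ∂h/∂x = +0.01199
Back-substitute: b = ∂h/∂y = -0.007568.
Flow direction (−∇h) has components (-0.01199 E, +0.007568 N).
Azimuth = atan2(E, N) = atan2(-0.01199, +0.007568) = 302.3° ≈ 302°.

302°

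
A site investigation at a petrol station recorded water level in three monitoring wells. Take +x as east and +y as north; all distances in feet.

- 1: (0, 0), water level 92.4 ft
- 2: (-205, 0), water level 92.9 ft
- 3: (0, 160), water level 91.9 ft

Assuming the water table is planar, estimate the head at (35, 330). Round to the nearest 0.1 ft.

∂h/∂x = (92.9 − 92.4) / (-205 − 0) = -0.002439
∂h/∂y = (91.9 − 92.4) / (160 − 0) = -0.003125
h(35, 330) = 92.4 + (-0.002439)·(35) + (-0.003125)·(330) = 92.4 -0.085 -1.031 = 91.283 ft.

91.3 ft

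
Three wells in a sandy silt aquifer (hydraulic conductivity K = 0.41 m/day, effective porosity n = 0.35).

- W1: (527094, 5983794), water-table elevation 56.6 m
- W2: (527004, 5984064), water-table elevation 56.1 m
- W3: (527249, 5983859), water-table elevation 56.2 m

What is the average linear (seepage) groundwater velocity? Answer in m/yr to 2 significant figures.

Three-point gradient (reference W1): Δ to W2 = (-90, 270, -0.5), Δ to W3 = (155, 65, -0.4).
∂h/∂x = -0.001583, ∂h/∂y = -0.002379 (det = -47700).
|∇h| = √(-0.001583² + -0.002379²) = 0.002858
Seepage velocity v = K·i/n = 0.41 × 0.002858 / 0.35 = 0.003348 m/day = 1.223 m/yr.

1.2 m/yr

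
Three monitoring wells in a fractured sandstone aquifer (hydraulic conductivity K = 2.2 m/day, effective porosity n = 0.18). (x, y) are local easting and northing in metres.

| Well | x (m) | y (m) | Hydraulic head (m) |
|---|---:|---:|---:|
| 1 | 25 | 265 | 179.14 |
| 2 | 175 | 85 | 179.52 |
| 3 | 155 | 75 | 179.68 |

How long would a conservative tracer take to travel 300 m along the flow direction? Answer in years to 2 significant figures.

8.5 years

Taking 1 as reference: 2−1 = (150, -180, +0.38); 3−1 = (130, -190, +0.54).
Solve a·Δx + b·Δy = Δh: det = 150·(-190) − 130·(-180) = -5100.
∂h/∂x = [(+0.38)·(-190) − (+0.54)·(-180)] / -5100 = -0.004902
∂h/∂y = [150·(+0.54) − 130·(+0.38)] / -5100 = -0.006196
|∇h| = √(-0.004902² + -0.006196²) = 0.007901
Seepage velocity v = K·i/n = 2.2 × 0.007901 / 0.18 = 0.09657 m/day.
t = 300 / 0.09657 = 3107 days = 8.51 years.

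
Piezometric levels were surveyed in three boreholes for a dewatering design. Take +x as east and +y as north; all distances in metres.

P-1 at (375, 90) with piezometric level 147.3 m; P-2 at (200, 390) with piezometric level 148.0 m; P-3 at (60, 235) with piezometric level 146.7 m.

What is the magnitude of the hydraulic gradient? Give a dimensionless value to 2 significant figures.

0.0062

Three-point gradient (reference P-1): Δ to P-2 = (-175, 300, +0.7), Δ to P-3 = (-315, 145, -0.6).
∂h/∂x = +0.004072, ∂h/∂y = +0.004709 (det = 69125).
|∇h| = √(0.004072² + 0.004709²) = 0.006225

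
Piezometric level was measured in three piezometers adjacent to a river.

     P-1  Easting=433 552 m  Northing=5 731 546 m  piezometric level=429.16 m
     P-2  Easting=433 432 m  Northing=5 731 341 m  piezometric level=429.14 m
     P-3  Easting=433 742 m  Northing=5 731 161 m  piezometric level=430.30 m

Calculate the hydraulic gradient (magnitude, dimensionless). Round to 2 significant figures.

With h = a·x + b·y + c and P-1 as origin, the differences give:
  (-120)·a + (-205)·b = -0.02
  190·a + (-385)·b = +1.14
Eliminate b (×(-385) and ×(-205), subtract): 85150·a = 241.400 → a = ∂h/∂x = +0.002835
Back-substitute: b = ∂h/∂y = -0.001562.
|∇h| = √(0.002835² + -0.001562²) = 0.003237

0.0032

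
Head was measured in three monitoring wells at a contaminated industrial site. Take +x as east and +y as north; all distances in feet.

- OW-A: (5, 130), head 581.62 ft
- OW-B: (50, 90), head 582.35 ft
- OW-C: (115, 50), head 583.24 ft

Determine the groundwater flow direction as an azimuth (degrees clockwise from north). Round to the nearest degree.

With h = a·x + b·y + c and OW-A as origin, the differences give:
  45·a + (-40)·b = +0.73
  110·a + (-80)·b = +1.62
Eliminate b (×(-80) and ×(-40), subtract): 800·a = 6.400 → a = ∂h/∂x = +0.008000
Back-substitute: b = ∂h/∂y = -0.009250.
Flow direction (−∇h) has components (-0.008000 E, +0.009250 N).
Azimuth = atan2(E, N) = atan2(-0.008000, +0.009250) = 319.1° ≈ 319°.

319°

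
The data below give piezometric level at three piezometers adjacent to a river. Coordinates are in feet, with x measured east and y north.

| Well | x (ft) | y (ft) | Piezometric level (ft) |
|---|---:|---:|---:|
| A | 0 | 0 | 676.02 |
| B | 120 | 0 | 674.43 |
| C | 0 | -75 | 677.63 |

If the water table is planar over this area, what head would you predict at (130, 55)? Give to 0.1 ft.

673.1 ft

∂h/∂x = (674.43 − 676.02) / (120 − 0) = -0.01325
∂h/∂y = (677.63 − 676.02) / (-75 − 0) = -0.02147
h(130, 55) = 676.02 + (-0.01325)·(130) + (-0.02147)·(55) = 676.02 -1.723 -1.181 = 673.117 ft.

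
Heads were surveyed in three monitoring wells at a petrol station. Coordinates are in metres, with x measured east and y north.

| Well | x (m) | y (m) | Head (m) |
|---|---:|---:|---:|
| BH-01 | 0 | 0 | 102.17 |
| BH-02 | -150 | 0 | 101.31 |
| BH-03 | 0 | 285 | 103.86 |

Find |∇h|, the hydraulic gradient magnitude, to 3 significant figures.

∂h/∂x = (101.31 − 102.17) / (-150 − 0) = +0.005733
∂h/∂y = (103.86 − 102.17) / (285 − 0) = +0.005930
|∇h| = √(0.005733² + 0.005930²) = 0.008248

0.00825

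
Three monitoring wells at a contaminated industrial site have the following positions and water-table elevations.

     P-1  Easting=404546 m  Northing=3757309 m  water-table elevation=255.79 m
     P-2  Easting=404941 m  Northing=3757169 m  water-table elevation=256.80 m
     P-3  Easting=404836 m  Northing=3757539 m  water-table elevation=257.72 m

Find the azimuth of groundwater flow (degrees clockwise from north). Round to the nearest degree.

227°

Taking P-1 as reference: P-2−P-1 = (395, -140, +1.01); P-3−P-1 = (290, 230, +1.93).
Solve a·Δx + b·Δy = Δh: det = 395·230 − 290·(-140) = 131450.
∂h/∂x = [(+1.01)·230 − (+1.93)·(-140)] / 131450 = +0.003823
∂h/∂y = [395·(+1.93) − 290·(+1.01)] / 131450 = +0.003571
Flow direction (−∇h) has components (-0.003823 E, -0.003571 N).
Azimuth = atan2(E, N) = atan2(-0.003823, -0.003571) = 226.9° ≈ 227°.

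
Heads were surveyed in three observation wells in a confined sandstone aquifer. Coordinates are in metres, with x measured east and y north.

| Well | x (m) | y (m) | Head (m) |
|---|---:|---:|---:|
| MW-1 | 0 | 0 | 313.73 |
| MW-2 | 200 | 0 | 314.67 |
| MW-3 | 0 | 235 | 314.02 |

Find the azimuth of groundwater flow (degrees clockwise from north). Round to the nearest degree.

∂h/∂x = (314.67 − 313.73) / (200 − 0) = +0.004700
∂h/∂y = (314.02 − 313.73) / (235 − 0) = +0.001234
Flow direction (−∇h) has components (-0.004700 E, -0.001234 N).
Azimuth = atan2(E, N) = atan2(-0.004700, -0.001234) = 255.3° ≈ 255°.

255°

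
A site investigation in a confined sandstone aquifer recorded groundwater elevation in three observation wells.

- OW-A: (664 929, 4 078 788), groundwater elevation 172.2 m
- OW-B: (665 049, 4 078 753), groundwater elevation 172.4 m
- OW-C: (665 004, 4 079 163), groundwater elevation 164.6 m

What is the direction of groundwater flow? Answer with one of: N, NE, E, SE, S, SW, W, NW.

With h = a·x + b·y + c and OW-A as origin, the differences give:
  120·a + (-35)·b = +0.2
  75·a + 375·b = -7.6
Eliminate b (×375 and ×(-35), subtract): 47625·a = -191.00 → a = ∂h/∂x = -0.004010
Back-substitute: b = ∂h/∂y = -0.01946.
Flow = −∇h = (+0.004010 east, +0.01946 north), which points north.

N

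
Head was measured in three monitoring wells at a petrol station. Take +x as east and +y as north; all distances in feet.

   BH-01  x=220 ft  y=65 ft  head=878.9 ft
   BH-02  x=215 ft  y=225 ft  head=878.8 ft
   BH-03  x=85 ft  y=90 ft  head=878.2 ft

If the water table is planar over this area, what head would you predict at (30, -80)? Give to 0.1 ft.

878.0 ft

Differences from BH-01: to BH-02 (Δx, Δy, Δh) = (-5, 160, -0.1); to BH-03 = (-135, 25, -0.7).
Determinant of the coordinate differences = (-5)·25 − (-135)·160 = 21475.
∂h/∂x = [(-0.1)·25 − (-0.7)·160] / 21475 = +0.005099
∂h/∂y = [(-5)·(-0.7) − (-135)·(-0.1)] / 21475 = -0.0004657
h(30, -80) = 878.9 + (+0.005099)·(-190) + (-0.0004657)·(-145) = 878.9 -0.969 +0.068 = 877.999 ft.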